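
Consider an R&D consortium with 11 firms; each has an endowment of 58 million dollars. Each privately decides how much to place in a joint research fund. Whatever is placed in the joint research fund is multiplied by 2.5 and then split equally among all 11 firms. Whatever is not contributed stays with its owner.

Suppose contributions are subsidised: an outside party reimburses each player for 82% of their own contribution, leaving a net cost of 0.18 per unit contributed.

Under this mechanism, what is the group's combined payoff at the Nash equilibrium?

2118.16 million dollars

With the mechanism, a contributed unit returns (2.5/11) / 0.18 = 1.2626 per unit of net cost to the contributor — now above 1 — so contributing fully is weakly dominant for every player.
At the Nash equilibrium everyone contributes 58. Group total payoff = 11 × (58 × 0.82 + 2.5 × 58) = 2118.16.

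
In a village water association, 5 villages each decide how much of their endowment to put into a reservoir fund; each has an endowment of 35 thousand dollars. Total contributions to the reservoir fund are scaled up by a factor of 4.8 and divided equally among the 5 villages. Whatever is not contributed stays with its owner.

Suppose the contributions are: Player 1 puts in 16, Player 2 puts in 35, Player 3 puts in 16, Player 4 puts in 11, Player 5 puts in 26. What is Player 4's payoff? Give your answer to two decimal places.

123.84 thousand dollars

Total contributed: 16 + 35 + 16 + 11 + 26 = 104.
Each receives 4.8 × 104 / 5 = 99.84 from the reservoir fund.
Player 4 keeps 35 − 11 = 24, so Player 4's payoff is 24 + 99.84 = 123.84.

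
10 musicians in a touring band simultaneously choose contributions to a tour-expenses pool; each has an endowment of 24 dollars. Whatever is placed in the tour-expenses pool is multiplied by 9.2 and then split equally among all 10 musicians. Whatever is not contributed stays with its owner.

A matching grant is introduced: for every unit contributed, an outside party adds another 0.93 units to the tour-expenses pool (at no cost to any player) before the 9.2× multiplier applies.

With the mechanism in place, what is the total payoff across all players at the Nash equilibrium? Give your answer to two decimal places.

Under the mechanism each unit contributed yields 9.2 × 1.93 / 10 = 1.7756 back to its contributor per unit of net cost, which exceeds 1, making full contribution the dominant choice for everyone.
So the Nash equilibrium is full contribution by all 10; the group earns 9.2 × 1.93 × 240 = 4261.44.

4261.44 dollars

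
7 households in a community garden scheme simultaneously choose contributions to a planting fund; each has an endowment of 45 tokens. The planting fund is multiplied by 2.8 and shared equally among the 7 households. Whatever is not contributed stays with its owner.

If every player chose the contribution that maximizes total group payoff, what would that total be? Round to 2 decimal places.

882.00 tokens

Each contributed unit returns 2.800 to the group as a whole (0.4000 to each of 7 players), which exceeds 1, so the social optimum is full contribution: group total = 2.800 × 315 = 882.00.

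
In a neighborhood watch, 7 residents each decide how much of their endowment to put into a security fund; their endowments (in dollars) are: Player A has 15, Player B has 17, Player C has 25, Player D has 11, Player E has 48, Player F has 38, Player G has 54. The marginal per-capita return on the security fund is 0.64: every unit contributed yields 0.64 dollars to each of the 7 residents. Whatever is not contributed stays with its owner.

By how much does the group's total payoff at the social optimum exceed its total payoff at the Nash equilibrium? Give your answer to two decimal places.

The private return per contributed unit is 0.64 < 1 for everyone, so the Nash equilibrium is zero contribution and the group total is Σ E_j = 15 + 17 + 25 + 11 + 48 + 38 + 54 = 208.
Each contributed unit returns 4.480 to the group, so the social optimum is full contribution by everyone: group total = 4.480 × 208 = 931.84.
Efficiency loss = (4.480 − 1) × 208 = 723.84.

723.84 dollars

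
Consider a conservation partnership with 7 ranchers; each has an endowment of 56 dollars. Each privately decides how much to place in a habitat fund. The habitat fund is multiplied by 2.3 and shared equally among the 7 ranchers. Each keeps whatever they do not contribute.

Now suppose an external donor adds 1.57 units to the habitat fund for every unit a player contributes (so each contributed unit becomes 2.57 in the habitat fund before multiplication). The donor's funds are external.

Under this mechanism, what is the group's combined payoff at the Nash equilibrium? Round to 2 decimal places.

Even with the mechanism, each unit contributed returns only 2.3 × 2.57 / 7 = 0.8444 per unit of net cost, so contributing nothing is still dominant.
At the Nash equilibrium no one contributes; group total payoff = 7 × 56 = 392.

392.00 dollars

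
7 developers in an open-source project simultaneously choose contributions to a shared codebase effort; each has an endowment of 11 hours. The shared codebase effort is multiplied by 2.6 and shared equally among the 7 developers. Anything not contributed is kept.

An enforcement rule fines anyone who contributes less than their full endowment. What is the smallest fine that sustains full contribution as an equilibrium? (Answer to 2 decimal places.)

Given the others contribute fully, the best deviation is to contribute 0 (any partial contribution still incurs the fine and gives up units whose private return 0.3714 is below 1).
Deviating from 11 to 0 saves 11 hours but forfeits the deviator's share of the drop in the shared codebase effort: 2.6/7 × 11 = 4.09.
So the deviation gain is 11 − 4.09 = 6.91, and the fine must be at least 6.91 hours to wipe it out.

6.91 hours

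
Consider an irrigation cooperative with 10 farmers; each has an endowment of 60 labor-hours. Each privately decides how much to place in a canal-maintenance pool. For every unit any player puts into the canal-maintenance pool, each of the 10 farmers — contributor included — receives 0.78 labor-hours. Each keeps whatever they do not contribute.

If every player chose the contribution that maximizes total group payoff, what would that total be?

4680.00 labor-hours

Each contributed unit returns 7.800 to the group as a whole (0.78 to each of 10 players), which exceeds 1, so the social optimum is full contribution: group total = 7.800 × 600 = 4680.00.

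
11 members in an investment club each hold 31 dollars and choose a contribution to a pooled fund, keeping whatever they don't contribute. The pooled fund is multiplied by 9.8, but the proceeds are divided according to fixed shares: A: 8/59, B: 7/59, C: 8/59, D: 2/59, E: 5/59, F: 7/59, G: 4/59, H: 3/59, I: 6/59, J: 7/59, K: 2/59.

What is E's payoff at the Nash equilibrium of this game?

159.73 dollars

A player with share s gets back 9.8·s per unit contributed, so full contribution is dominant for anyone with s > 1/9.8 = 0.1020 and zero contribution is dominant for anyone below.
A, B, C, F and J are above the threshold, contributing 31 each; the remaining 6 contribute 0. Total contributed: 155.
E keeps 31 and receives 9.8 × 155 × 5/59 = 128.73 from the pooled fund, for a payoff of 159.73.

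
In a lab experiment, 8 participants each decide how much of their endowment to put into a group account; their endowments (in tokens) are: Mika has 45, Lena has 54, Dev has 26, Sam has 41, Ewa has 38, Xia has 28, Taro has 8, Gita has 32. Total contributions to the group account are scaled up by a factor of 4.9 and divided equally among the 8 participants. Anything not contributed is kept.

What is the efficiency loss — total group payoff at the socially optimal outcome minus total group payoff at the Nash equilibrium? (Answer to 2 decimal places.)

1060.80 tokens

The private return per contributed unit is 4.9/8 = 0.6125 < 1 for every player regardless of endowment, so the Nash equilibrium is zero contribution and the group total is Σ E_j = 45 + 54 + 26 + 41 + 38 + 28 + 8 + 32 = 272.
Each contributed unit returns 4.900 to the group, so the social optimum is full contribution by everyone: group total = 4.900 × 272 = 1332.80.
Efficiency loss = (4.900 − 1) × 272 = 1060.80.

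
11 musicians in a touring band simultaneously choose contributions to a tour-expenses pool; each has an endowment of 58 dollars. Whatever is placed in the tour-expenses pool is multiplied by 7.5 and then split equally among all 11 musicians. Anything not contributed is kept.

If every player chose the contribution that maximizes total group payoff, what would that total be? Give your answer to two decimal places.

Each contributed unit returns 7.500 to the group as a whole (0.6818 to each of 11 players), which exceeds 1, so the social optimum is full contribution: group total = 7.500 × 638 = 4785.00.

4785.00 dollars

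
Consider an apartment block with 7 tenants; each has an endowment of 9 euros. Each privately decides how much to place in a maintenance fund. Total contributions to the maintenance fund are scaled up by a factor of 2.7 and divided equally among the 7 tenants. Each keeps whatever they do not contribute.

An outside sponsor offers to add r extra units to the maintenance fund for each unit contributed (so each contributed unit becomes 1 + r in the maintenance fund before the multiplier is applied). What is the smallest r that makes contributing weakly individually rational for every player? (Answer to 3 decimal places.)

With matching at rate r, one contributed unit becomes (1 + r) in the maintenance fund and returns 2.7 × (1 + r) / 7 to the contributor.
Setting this equal to 1: 1 + r = 7/2.7 = 2.5926.
So the minimum matching rate is r = 2.5926 − 1 = 1.593.

1.593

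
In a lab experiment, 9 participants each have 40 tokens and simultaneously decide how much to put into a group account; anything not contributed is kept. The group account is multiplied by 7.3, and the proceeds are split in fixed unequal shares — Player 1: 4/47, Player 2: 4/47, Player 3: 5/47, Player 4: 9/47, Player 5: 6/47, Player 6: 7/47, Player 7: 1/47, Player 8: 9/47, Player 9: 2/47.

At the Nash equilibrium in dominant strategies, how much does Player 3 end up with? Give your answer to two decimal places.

133.19 tokens

A player with share s gets back 7.3·s per unit contributed, so full contribution is dominant for anyone with s > 1/7.3 = 0.1370 and zero contribution is dominant for anyone below.
The shares above 0.1370 belong to Player 4, Player 6 and Player 8, contributing 40 each; the remaining 6 contribute 0. Total contributed: 120.
Player 3 keeps 40 and receives 7.3 × 120 × 5/47 = 93.19 from the group account, for a payoff of 133.19.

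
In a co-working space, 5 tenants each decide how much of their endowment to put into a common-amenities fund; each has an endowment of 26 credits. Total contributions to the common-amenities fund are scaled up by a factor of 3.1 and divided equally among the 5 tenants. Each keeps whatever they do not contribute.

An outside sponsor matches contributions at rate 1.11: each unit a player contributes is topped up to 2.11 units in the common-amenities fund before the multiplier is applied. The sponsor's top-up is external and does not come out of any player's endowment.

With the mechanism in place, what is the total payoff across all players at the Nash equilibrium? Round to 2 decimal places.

850.33 credits

Under the mechanism each unit contributed yields 3.1 × 2.11 / 5 = 1.3082 back to its contributor per unit of net cost, which exceeds 1, making full contribution the dominant choice for everyone.
So the Nash equilibrium is full contribution by all 5; the group earns 3.1 × 2.11 × 130 = 850.33.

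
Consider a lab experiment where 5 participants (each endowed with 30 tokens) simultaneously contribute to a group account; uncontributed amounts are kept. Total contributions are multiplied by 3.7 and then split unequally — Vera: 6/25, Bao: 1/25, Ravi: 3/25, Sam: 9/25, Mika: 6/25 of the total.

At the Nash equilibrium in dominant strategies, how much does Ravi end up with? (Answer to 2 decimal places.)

Each unit j contributes comes back to j as 3.7 × (j's share), so j prefers to contribute only if that share exceeds 1/3.7 = 0.2703; otherwise keeping the unit dominates.
Only Sam (9/25) clears that bar, contributing 30; the remaining 4 contribute 0. Total contributed: 30.
Ravi keeps 30 and receives 3.7 × 30 × 3/25 = 13.32 from the group account, for a payoff of 43.32.

43.32 tokens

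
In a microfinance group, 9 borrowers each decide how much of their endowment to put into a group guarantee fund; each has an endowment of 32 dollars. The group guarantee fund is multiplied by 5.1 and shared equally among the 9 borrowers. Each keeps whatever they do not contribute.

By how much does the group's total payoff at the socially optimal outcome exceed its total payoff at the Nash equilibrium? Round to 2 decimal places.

1180.80 dollars

Each contributed unit returns 5.1/9 = 0.5667 to its contributor — below 1 — so contributing 0 is dominant for every player. At the Nash equilibrium everyone keeps their 32, and the group total is 9 × 32 = 288.
Each contributed unit returns 5.100 to the group as a whole (0.5667 to each of 9 players), which exceeds 1, so the social optimum is full contribution: group total = 5.100 × 288 = 1468.80.
Efficiency loss = 1468.80 − 288 = 1180.80.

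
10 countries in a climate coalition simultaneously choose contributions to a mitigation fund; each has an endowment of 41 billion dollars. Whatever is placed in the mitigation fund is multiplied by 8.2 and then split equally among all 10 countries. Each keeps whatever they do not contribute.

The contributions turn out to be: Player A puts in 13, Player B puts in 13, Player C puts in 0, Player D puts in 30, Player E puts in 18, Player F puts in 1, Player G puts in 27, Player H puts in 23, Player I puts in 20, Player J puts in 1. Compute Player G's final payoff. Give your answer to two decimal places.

Total contributed: 13 + 13 + 0 + 30 + 18 + 1 + 27 + 23 + 20 + 1 = 146.
Each receives 8.2 × 146 / 10 = 119.72 from the mitigation fund.
Player G keeps 41 − 27 = 14, so Player G's payoff is 14 + 119.72 = 133.72.

133.72 billion dollars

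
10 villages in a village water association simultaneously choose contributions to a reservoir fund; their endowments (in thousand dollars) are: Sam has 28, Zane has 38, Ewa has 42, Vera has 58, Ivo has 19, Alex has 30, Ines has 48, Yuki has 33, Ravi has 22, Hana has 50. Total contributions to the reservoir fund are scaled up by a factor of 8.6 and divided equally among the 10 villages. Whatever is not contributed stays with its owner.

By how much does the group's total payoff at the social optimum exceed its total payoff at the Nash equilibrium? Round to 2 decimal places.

The private return per contributed unit is 8.6/10 = 0.8600 < 1 for every player regardless of endowment, so the Nash equilibrium is zero contribution and the group total is Σ E_j = 28 + 38 + 42 + 58 + 19 + 30 + 48 + 33 + 22 + 50 = 368.
Each contributed unit returns 8.600 to the group, so the social optimum is full contribution by everyone: group total = 8.600 × 368 = 3164.80.
Efficiency loss = (8.600 − 1) × 368 = 2796.80.

2796.80 thousand dollars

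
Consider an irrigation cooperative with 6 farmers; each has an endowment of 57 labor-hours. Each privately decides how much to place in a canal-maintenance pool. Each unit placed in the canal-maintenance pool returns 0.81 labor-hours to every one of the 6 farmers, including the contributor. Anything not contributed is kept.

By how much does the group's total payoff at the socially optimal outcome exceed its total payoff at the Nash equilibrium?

The private return per contributed unit is 0.81 < 1, so contributing 0 is dominant for every player. At the Nash equilibrium everyone keeps their 57, and the group total is 6 × 57 = 342.
Each contributed unit returns 4.860 to the group as a whole (0.81 to each of 6 players), which exceeds 1, so the social optimum is full contribution: group total = 4.860 × 342 = 1662.12.
Efficiency loss = 1662.12 − 342 = 1320.12.

1320.12 labor-hours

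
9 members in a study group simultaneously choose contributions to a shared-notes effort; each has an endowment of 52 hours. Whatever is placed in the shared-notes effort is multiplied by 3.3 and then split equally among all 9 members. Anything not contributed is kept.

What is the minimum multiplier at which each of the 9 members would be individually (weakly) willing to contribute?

A contributed unit returns (multiplier)/9 to its contributor.
This reaches 1 exactly when the multiplier is 9.

9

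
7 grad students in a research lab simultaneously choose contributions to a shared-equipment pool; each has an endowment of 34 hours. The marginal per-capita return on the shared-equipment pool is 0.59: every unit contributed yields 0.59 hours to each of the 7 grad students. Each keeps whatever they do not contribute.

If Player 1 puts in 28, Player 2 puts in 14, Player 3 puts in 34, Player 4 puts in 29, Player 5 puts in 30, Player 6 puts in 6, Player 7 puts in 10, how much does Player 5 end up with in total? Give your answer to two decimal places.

Total contributed: 28 + 14 + 34 + 29 + 30 + 6 + 10 = 151.
Each receives 0.59 × 151 = 89.09 from the shared-equipment pool.
Player 5 keeps 34 − 30 = 4, so Player 5's payoff is 4 + 89.09 = 93.09.

93.09 hours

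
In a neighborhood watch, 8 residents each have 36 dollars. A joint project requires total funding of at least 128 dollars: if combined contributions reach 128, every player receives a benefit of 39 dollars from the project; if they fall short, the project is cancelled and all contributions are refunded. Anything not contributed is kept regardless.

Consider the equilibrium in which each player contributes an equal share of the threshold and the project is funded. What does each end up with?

Equal share of the threshold: 128/8 = 16.
At this profile no one gains by cutting their contribution: any cut drops the total below 128, the project is cancelled, contributions are refunded, and the deviator ends with 36, which is less than 36 − 16 + 39 = 59. Contributing more than 16 just wastes the excess. So contributing exactly 16 is a best response.
Each player's payoff: 36 − 16 + 39 = 59.

59 dollars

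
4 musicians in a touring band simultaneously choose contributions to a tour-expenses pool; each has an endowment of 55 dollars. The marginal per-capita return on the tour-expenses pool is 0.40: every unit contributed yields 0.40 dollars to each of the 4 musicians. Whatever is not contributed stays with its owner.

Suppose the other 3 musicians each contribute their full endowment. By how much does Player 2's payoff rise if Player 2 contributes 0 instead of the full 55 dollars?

33.00 dollars

Switching from a contribution of 55 to 0 lets Player 2 keep an extra 55 dollars, but lowers the tour-expenses pool by 55, which costs Player 2 their own share of that drop: 0.40 × 55 = 22.00.
Net gain = 55 − 22.00 = 33.00. The private return per contributed unit (0.40) is below 1, so free-riding is indeed the best response regardless of what the others do.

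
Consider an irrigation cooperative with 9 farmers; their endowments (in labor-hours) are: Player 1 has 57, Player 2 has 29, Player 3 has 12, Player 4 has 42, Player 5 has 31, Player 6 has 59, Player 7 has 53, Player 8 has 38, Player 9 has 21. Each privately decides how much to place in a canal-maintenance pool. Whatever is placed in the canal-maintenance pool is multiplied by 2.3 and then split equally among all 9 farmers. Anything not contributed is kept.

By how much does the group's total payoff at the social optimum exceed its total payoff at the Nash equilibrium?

The private return per contributed unit is 2.3/9 = 0.2556 < 1 for every player regardless of endowment, so the Nash equilibrium is zero contribution and the group total is Σ E_j = 57 + 29 + 12 + 42 + 31 + 59 + 53 + 38 + 21 = 342.
Each contributed unit returns 2.300 to the group, so the social optimum is full contribution by everyone: group total = 2.300 × 342 = 786.60.
Efficiency loss = (2.300 − 1) × 342 = 444.60.

444.60 labor-hours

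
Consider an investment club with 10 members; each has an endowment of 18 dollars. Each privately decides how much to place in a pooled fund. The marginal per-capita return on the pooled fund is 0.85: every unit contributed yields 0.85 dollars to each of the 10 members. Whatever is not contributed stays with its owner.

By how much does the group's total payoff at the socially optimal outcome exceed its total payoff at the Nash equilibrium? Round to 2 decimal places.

The private return per contributed unit is 0.85 < 1, so contributing 0 is dominant for every player. At the Nash equilibrium everyone keeps their 18, and the group total is 10 × 18 = 180.
Each contributed unit returns 8.500 to the group as a whole (0.85 to each of 10 players), which exceeds 1, so the social optimum is full contribution: group total = 8.500 × 180 = 1530.00.
Efficiency loss = 1530.00 − 180 = 1350.00.

1350.00 dollars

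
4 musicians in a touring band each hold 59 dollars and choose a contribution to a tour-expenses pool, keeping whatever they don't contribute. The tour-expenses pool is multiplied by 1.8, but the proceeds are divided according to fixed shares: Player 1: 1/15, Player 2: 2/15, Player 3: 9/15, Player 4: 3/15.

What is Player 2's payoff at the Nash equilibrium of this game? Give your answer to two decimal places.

73.16 dollars

A player with share s gets back 1.8·s per unit contributed, so full contribution is dominant for anyone with s > 1/1.8 = 0.5556 and zero contribution is dominant for anyone below.
The only share above 0.5556 is Player 3's 9/15, contributing 59; the remaining 3 contribute 0. Total contributed: 59.
Player 2 keeps 59 and receives 1.8 × 59 × 2/15 = 14.16 from the tour-expenses pool, for a payoff of 73.16.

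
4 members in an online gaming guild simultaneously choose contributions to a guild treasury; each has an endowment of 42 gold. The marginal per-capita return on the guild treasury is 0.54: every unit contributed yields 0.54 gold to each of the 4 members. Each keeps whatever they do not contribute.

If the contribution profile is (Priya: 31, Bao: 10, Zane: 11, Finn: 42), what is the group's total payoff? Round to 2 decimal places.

Total contributed: 31 + 10 + 11 + 42 = 94; total kept: 4 × 42 − 94 = 74.
The guild treasury pays out 0.54 × 4 × 94 = 203.04 in aggregate.
Group total = 74 + 203.04 = 277.04.

277.04 gold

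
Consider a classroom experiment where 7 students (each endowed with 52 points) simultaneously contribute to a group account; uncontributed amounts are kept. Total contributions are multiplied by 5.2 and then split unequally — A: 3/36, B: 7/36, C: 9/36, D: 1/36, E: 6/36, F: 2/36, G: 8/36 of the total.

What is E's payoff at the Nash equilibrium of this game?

Each unit j contributes comes back to j as 5.2 × (j's share), so j prefers to contribute only if that share exceeds 1/5.2 = 0.1923; otherwise keeping the unit dominates.
B, C and G clear that bar, contributing 52 each; the remaining 4 contribute 0. Total contributed: 156.
E keeps 52 and receives 5.2 × 156 × 6/36 = 135.20 from the group account, for a payoff of 187.20.

187.20 points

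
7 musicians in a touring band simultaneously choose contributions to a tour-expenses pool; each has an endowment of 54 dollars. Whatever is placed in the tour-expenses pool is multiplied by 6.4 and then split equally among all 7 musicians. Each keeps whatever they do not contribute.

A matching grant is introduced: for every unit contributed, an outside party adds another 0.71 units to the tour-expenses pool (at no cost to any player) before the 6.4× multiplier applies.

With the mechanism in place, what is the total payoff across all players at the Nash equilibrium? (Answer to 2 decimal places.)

With the mechanism, a contributed unit returns 6.4 × 1.71 / 7 = 1.5634 per unit of net cost to the contributor — now above 1 — so contributing fully is weakly dominant for every player.
At the Nash equilibrium everyone contributes 54. Group total payoff = 6.4 × 1.71 × 378 = 4136.83.

4136.83 dollars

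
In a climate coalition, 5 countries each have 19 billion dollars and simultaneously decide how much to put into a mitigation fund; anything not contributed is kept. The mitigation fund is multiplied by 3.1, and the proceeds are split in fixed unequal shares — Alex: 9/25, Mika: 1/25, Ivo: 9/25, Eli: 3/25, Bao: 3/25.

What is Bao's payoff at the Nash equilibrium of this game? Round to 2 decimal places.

33.14 billion dollars

Player j's private return per contributed unit is 3.1 × (j's share). Contributing is weakly dominant for j when that share is at least 1/3.1 = 0.3226, and contributing 0 is dominant otherwise.
Alex and Ivo clear that bar, contributing 19 each; the remaining 3 contribute 0. Total contributed: 38.
Bao keeps 19 and receives 3.1 × 38 × 3/25 = 14.14 from the mitigation fund, for a payoff of 33.14.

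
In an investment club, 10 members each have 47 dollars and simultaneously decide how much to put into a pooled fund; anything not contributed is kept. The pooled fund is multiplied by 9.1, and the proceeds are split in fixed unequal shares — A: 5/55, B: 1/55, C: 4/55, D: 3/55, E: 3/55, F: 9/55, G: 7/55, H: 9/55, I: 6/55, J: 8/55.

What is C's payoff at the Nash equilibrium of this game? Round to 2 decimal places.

For player j, contributing a unit is worthwhile iff 9.1 × (j's share) ≥ 1, i.e. iff j's share is at least 0.1099.
F, G, H and J are above the threshold, contributing 47 each; the remaining 6 contribute 0. Total contributed: 188.
C keeps 47 and receives 9.1 × 188 × 4/55 = 124.42 from the pooled fund, for a payoff of 171.42.

171.42 dollars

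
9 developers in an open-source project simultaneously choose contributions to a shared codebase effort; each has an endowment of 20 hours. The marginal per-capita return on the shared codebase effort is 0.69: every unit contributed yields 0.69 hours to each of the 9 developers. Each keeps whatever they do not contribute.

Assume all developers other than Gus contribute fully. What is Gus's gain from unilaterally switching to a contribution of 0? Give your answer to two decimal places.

6.20 hours

Switching from a contribution of 20 to 0 lets Gus keep an extra 20 hours, but lowers the shared codebase effort by 20, which costs Gus their own share of that drop: 0.69 × 20 = 13.80.
Net gain = 20 − 13.80 = 6.20. The private return per contributed unit (0.69) is below 1, so free-riding is indeed the best response regardless of what the others do.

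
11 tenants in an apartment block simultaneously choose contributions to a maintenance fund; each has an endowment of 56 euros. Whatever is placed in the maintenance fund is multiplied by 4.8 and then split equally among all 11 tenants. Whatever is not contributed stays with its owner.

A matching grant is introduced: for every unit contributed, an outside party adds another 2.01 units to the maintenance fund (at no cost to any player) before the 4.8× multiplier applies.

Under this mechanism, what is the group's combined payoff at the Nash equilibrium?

8899.97 euros

The effective private return per unit is now 4.8 × 3.01 / 11 = 1.3135 > 1, so every player's dominant strategy flips to full contribution.
At the Nash equilibrium everyone contributes 56. Group total payoff = 4.8 × 3.01 × 616 = 8899.97.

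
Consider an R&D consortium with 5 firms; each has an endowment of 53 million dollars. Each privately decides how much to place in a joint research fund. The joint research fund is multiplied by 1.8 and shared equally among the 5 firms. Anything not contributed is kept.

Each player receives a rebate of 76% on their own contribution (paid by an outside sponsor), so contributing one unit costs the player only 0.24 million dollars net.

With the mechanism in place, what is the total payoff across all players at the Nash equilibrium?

With the mechanism, a contributed unit returns (1.8/5) / 0.24 = 1.5000 per unit of net cost to the contributor — now above 1 — so contributing fully is weakly dominant for every player.
At the Nash equilibrium everyone contributes 53. Group total payoff = 5 × (53 × 0.76 + 1.8 × 53) = 678.40.

678.40 million dollars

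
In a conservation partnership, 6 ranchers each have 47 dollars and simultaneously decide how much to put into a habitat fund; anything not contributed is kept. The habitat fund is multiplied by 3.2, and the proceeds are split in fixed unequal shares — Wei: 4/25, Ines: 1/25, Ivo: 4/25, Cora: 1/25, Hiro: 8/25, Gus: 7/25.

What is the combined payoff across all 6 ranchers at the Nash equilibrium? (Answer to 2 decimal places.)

For player j, contributing a unit is worthwhile iff 3.2 × (j's share) ≥ 1, i.e. iff j's share is at least 0.3125.
The only share above 0.3125 is Hiro's 8/25, contributing 47; the remaining 5 contribute 0. Total contributed: 47.
The habitat fund pays out 3.2 × 47 = 150.40 in total (split across the unequal shares, but the aggregate is all that matters for the group sum).
The 5 free-riders keep 47 each, adding 235. Group total = 235 + 150.40 = 385.40.

385.40 dollars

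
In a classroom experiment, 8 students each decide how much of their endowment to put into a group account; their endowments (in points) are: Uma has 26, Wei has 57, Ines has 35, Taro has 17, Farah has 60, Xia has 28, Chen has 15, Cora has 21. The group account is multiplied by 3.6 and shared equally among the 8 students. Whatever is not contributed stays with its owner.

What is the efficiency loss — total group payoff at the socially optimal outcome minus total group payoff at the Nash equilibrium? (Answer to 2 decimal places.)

673.40 points

The private return per contributed unit is 3.6/8 = 0.4500 < 1 for every player regardless of endowment, so the Nash equilibrium is zero contribution and the group total is Σ E_j = 26 + 57 + 35 + 17 + 60 + 28 + 15 + 21 = 259.
Each contributed unit returns 3.600 to the group, so the social optimum is full contribution by everyone: group total = 3.600 × 259 = 932.40.
Efficiency loss = (3.600 − 1) × 259 = 673.40.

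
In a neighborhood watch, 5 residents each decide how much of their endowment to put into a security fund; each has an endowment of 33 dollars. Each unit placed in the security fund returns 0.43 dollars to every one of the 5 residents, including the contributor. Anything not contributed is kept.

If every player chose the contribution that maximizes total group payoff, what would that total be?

Each contributed unit returns 2.150 to the group as a whole (0.43 to each of 5 players), which exceeds 1, so the social optimum is full contribution: group total = 2.150 × 165 = 354.75.

354.75 dollars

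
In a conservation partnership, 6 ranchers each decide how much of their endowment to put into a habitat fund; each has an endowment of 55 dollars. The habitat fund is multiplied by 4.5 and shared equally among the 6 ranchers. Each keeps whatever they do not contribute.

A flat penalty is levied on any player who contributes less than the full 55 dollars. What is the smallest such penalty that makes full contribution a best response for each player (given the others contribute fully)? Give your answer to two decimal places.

13.75 dollars

Given the others contribute fully, the best deviation is to contribute 0 (any partial contribution still incurs the fine and gives up units whose private return 0.7500 is below 1).
Deviating from 55 to 0 saves 55 dollars but forfeits the deviator's share of the drop in the habitat fund: 4.5/6 × 55 = 41.25.
So the deviation gain is 55 − 41.25 = 13.75, and the fine must be at least 13.75 dollars to wipe it out.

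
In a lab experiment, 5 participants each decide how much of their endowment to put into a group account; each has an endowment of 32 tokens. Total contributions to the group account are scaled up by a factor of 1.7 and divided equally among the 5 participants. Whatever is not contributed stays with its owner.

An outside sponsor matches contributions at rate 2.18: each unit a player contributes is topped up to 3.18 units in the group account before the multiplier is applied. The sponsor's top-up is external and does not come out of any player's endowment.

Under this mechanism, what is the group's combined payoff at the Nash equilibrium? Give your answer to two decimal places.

864.96 tokens

Under the mechanism each unit contributed yields 1.7 × 3.18 / 5 = 1.0812 back to its contributor per unit of net cost, which exceeds 1, making full contribution the dominant choice for everyone.
So the Nash equilibrium is full contribution by all 5; the group earns 1.7 × 3.18 × 160 = 864.96.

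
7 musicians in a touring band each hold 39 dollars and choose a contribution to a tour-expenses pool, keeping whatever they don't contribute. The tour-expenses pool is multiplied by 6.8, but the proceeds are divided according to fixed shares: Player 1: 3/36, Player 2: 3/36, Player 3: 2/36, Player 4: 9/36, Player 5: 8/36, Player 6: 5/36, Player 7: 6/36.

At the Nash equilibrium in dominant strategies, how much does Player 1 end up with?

105.30 dollars

A player with share s gets back 6.8·s per unit contributed, so full contribution is dominant for anyone with s > 1/6.8 = 0.1471 and zero contribution is dominant for anyone below.
The shares above 0.1471 belong to Player 4, Player 5 and Player 7, contributing 39 each; the remaining 4 contribute 0. Total contributed: 117.
Player 1 keeps 39 and receives 6.8 × 117 × 3/36 = 66.30 from the tour-expenses pool, for a payoff of 105.30.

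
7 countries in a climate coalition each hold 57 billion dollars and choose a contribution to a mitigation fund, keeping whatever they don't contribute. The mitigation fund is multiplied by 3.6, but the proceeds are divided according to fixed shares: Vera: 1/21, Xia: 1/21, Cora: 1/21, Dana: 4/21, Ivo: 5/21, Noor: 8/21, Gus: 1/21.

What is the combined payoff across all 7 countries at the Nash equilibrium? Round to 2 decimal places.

A player with share s gets back 3.6·s per unit contributed, so full contribution is dominant for anyone with s > 1/3.6 = 0.2778 and zero contribution is dominant for anyone below.
Noor alone (share 8/21) is above the threshold, contributing 57; the remaining 6 contribute 0. Total contributed: 57.
The mitigation fund pays out 3.6 × 57 = 205.20 in total (split across the unequal shares, but the aggregate is all that matters for the group sum).
The 6 free-riders keep 57 each, adding 342. Group total = 342 + 205.20 = 547.20.

547.20 billion dollars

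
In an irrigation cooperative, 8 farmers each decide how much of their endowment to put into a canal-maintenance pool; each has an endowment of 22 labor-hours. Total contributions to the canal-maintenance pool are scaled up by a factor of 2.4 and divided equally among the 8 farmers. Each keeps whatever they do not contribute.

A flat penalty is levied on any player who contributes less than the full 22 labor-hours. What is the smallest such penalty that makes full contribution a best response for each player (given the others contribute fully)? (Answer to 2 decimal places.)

15.40 labor-hours

Given the others contribute fully, the best deviation is to contribute 0 (any partial contribution still incurs the fine and gives up units whose private return 0.3000 is below 1).
Deviating from 22 to 0 saves 22 labor-hours but forfeits the deviator's share of the drop in the canal-maintenance pool: 2.4/8 × 22 = 6.60.
So the deviation gain is 22 − 6.60 = 15.40, and the fine must be at least 15.40 labor-hours to wipe it out.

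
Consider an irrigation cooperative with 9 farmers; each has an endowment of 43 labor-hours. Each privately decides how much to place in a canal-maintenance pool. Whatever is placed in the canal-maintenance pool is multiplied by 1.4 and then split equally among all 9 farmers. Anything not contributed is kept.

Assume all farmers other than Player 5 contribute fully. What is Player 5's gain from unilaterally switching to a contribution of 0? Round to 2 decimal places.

Switching from a contribution of 43 to 0 lets Player 5 keep an extra 43 labor-hours, but lowers the canal-maintenance pool by 43, which costs Player 5 their own share of that drop: 1.4/9 × 43 = 6.69.
Net gain = 43 − 6.69 = 36.31. The private return per contributed unit (0.1556) is below 1, so free-riding is indeed the best response regardless of what the others do.

36.31 labor-hours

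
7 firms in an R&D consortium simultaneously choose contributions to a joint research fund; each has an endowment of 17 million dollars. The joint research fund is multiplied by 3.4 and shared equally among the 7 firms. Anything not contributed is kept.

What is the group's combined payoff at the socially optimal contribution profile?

Each contributed unit returns 3.400 to the group as a whole (0.4857 to each of 7 players), which exceeds 1, so the social optimum is full contribution: group total = 3.400 × 119 = 404.60.

404.60 million dollars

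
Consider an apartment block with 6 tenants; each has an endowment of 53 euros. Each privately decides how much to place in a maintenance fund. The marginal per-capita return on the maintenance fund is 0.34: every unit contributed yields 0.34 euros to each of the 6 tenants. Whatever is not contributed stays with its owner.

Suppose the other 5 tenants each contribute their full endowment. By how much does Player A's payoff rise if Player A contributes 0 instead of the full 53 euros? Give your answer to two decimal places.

Switching from a contribution of 53 to 0 lets Player A keep an extra 53 euros, but lowers the maintenance fund by 53, which costs Player A their own share of that drop: 0.34 × 53 = 18.02.
Net gain = 53 − 18.02 = 34.98. The private return per contributed unit (0.34) is below 1, so free-riding is indeed the best response regardless of what the others do.

34.98 euros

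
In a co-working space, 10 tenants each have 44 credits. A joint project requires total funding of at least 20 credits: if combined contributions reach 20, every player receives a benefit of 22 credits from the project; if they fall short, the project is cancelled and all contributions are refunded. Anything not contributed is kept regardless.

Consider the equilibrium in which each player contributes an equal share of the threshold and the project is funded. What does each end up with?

Equal share of the threshold: 20/10 = 2.
At this profile no one gains by cutting their contribution: any cut drops the total below 20, the project is cancelled, contributions are refunded, and the deviator ends with 44, which is less than 44 − 2 + 22 = 64. Contributing more than 2 just wastes the excess. So contributing exactly 2 is a best response.
Each player's payoff: 44 − 2 + 22 = 64.

64 credits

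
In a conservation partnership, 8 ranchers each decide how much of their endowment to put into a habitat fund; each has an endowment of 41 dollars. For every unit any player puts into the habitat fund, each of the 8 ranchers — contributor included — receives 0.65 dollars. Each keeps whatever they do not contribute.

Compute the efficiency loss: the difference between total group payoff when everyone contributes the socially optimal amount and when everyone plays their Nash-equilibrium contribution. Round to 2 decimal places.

The private return per contributed unit is 0.65 < 1, so contributing 0 is dominant for every player. At the Nash equilibrium everyone keeps their 41, and the group total is 8 × 41 = 328.
Each contributed unit returns 5.200 to the group as a whole (0.65 to each of 8 players), which exceeds 1, so the social optimum is full contribution: group total = 5.200 × 328 = 1705.60.
Efficiency loss = 1705.60 − 328 = 1377.60.

1377.60 dollars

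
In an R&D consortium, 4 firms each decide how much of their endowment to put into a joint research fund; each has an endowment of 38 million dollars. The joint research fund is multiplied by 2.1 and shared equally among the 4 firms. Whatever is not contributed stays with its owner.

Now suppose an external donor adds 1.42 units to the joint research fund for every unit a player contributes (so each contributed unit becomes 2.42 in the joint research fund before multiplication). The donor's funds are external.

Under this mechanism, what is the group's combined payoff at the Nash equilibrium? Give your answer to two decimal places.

772.46 million dollars

With the mechanism, a contributed unit returns 2.1 × 2.42 / 4 = 1.2705 per unit of net cost to the contributor — now above 1 — so contributing fully is weakly dominant for every player.
At the Nash equilibrium everyone contributes 38. Group total payoff = 2.1 × 2.42 × 152 = 772.46.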